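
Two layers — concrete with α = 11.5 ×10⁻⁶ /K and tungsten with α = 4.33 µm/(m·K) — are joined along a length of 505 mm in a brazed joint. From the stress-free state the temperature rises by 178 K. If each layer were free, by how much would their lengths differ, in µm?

645 µm

Δα = |11.5 − 4.33|×10⁻⁶/K = 7.17×10⁻⁶/K.
ΔL_mismatch = Δα·L·ΔT = 7.17×10⁻⁶ × 505.0 mm × 178.0 K = 645 µm.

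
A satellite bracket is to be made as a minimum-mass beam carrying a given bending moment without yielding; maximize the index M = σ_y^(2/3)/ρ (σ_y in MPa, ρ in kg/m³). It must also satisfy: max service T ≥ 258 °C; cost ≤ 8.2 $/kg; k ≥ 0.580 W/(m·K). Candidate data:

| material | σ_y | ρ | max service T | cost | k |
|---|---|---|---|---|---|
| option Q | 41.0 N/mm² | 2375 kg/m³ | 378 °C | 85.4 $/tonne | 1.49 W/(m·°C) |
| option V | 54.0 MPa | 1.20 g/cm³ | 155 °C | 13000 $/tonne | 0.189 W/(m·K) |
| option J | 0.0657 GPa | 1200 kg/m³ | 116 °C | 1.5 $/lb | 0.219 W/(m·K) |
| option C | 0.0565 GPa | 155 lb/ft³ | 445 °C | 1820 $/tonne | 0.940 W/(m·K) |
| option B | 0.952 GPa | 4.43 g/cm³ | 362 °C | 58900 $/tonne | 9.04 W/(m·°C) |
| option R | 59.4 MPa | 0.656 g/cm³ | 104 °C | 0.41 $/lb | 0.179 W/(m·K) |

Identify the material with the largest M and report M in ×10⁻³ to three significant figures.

Screen on constraints: max service T ≥ 258 °C; cost ≤ 8.2 $/kg; k ≥ 0.580 W/(m·K). Survivors: option Q, option C.
In SI units:
  option Q: σ_y = 41.00 MPa, ρ = 2375 kg/m³
  option C: σ_y = 56.50 MPa, ρ = 2483 kg/m³
  option C: M = 5.93×10⁻³
  option Q: M = 5.01×10⁻³
The maximum is for option C.

option C, M = 5.93×10⁻³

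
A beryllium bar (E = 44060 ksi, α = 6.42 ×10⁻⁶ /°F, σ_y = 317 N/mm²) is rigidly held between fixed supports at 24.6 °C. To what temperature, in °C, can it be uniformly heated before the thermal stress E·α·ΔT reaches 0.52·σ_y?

71.6 °C

E = 44060 ksi = 303.8 GPa.
α = 6.42×10⁻⁶/°F × 9/5 = 11.6×10⁻⁶/K.
σ_y = 317 N/mm² = 317.0 MPa.
E·α·ΔT = 164.8 MPa ⇒ ΔT = 164.8 / (303.8×10³ × 11.6×10⁻⁶) = 46.96 K.
T = 24.6 + 46.96 = 71.56 °C.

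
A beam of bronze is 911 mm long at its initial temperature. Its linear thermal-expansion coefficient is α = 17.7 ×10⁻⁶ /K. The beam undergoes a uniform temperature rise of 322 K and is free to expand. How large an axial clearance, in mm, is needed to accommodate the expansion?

5.19 mm

ΔL = α·L₀·ΔT = 17.7×10⁻⁶ × 911 mm × 322.0 K = 5.19 mm.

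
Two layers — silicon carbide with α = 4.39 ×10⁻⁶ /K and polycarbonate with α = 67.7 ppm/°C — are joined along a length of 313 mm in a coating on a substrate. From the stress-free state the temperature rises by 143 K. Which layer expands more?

α(silicon carbide) = 4.39×10⁻⁶/K vs α(polycarbonate) = 67.7×10⁻⁶/K.
Higher α expands more for the same ΔT: polycarbonate.

polycarbonate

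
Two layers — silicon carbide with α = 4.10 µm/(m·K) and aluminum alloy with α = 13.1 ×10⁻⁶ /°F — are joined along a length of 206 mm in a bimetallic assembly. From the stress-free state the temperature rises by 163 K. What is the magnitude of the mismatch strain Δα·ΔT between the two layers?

aluminum alloy: α = 13.1×10⁻⁶/°F × 9/5 = 23.6×10⁻⁶/K.
Δα = |4.10 − 23.6|×10⁻⁶/K = 19.5×10⁻⁶/K.
Mismatch strain = Δα·ΔT = 19.5×10⁻⁶ × 163.0 = 3.18×10⁻³.

3.18×10⁻³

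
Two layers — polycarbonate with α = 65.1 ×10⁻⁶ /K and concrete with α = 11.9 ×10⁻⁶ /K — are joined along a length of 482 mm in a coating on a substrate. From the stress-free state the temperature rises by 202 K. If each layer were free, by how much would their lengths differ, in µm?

Δα = |65.1 − 11.9|×10⁻⁶/K = 53.2×10⁻⁶/K.
ΔL_mismatch = Δα·L·ΔT = 53.2×10⁻⁶ × 482.0 mm × 202.0 K = 5180 µm.

5180 µm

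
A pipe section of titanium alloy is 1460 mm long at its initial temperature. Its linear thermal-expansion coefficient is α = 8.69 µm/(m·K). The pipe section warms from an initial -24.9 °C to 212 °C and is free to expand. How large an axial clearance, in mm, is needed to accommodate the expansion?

3.01 mm

ΔT = 212 − (-24.9) = 236.9 K.
ΔL = α·L₀·ΔT = 8.69×10⁻⁶ × 1460 mm × 236.9 K = 3.01 mm.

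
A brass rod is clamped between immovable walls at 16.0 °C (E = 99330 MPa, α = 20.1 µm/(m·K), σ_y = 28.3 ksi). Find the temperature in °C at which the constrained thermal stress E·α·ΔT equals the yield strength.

E = 99330 MPa = 99.33 GPa.
σ_y = 28.3 ksi = 195.1 MPa.
E·α·ΔT = 195.1 MPa ⇒ ΔT = 195.1 / (99.33×10³ × 20.1×10⁻⁶) = 97.73 K.
T = 16.0 + 97.73 = 113.7 °C.

114 °C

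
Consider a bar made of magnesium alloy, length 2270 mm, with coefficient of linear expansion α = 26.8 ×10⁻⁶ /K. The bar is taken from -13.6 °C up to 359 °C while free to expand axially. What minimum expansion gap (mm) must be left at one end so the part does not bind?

ΔT = 359 − (-13.6) = 372.6 K.
ΔL = α·L₀·ΔT = 26.8×10⁻⁶ × 2270 mm × 372.6 K = 22.7 mm.

22.7 mm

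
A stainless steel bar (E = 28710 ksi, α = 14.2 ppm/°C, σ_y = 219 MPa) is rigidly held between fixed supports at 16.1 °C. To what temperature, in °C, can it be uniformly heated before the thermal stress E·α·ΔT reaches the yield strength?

94.0 °C

E = 28710 ksi = 197.9 GPa.
E·α·ΔT = 219.0 MPa ⇒ ΔT = 219.0 / (197.9×10³ × 14.2×10⁻⁶) = 77.91 K.
T = 16.1 + 77.91 = 94.01 °C.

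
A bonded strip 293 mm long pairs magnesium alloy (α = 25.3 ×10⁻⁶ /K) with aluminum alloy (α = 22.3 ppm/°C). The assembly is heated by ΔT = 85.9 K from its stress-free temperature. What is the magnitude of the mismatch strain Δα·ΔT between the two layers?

Δα = |25.3 − 22.3|×10⁻⁶/K = 3.00×10⁻⁶/K.
Mismatch strain = Δα·ΔT = 3.00×10⁻⁶ × 85.9 = 2.58×10⁻⁴.

2.58×10⁻⁴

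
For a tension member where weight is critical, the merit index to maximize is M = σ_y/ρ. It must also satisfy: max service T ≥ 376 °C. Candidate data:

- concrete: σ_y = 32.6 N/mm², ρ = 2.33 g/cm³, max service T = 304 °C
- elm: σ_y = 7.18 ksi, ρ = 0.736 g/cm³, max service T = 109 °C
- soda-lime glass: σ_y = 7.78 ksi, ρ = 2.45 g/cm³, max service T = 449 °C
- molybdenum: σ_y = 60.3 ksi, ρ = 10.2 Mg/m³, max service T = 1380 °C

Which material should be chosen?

Screen on constraints: max service T ≥ 376 °C. Survivors: soda-lime glass, molybdenum.
In SI units:
  soda-lime glass: σ_y = 53.64 MPa, ρ = 2450 kg/m³
  molybdenum: σ_y = 415.8 MPa, ρ = 10200 kg/m³
  molybdenum: M = 40.8 kN·m/kg
  soda-lime glass: M = 21.9 kN·m/kg
The maximum is for molybdenum.

molybdenum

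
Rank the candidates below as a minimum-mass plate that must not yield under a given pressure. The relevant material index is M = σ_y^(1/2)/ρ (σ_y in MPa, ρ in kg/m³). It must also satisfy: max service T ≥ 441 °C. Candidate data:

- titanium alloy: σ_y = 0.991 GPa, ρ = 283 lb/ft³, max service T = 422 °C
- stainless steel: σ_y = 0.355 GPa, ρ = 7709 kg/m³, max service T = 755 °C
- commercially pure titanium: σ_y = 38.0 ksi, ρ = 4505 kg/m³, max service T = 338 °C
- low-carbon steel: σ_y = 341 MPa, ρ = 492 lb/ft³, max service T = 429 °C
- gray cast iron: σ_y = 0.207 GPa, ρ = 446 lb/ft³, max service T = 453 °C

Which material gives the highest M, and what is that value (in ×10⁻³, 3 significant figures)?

Screen on constraints: max service T ≥ 441 °C. Survivors: stainless steel, gray cast iron.
Convert each candidate to consistent units, then evaluate M:
  stainless steel: σ_y = 355.0 MPa, ρ = 7709 kg/m³
  gray cast iron: σ_y = 207.0 MPa, ρ = 7144 kg/m³
  stainless steel: M = 2.44×10⁻³
  gray cast iron: M = 2.01×10⁻³
The maximum is for stainless steel.

stainless steel, M = 2.44×10⁻³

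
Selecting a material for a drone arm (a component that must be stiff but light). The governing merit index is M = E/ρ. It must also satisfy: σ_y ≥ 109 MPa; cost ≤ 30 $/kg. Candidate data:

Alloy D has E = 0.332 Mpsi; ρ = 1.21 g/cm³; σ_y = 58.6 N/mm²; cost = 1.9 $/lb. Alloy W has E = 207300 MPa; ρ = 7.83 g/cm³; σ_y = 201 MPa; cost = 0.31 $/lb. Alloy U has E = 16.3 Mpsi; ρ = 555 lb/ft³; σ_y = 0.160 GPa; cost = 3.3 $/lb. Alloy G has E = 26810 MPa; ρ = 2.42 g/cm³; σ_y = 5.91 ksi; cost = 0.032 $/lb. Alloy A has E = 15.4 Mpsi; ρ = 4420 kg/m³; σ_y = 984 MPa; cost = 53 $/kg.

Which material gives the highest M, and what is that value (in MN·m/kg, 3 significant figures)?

alloy W, M = 26.5 MN·m/kg

Screen on constraints: σ_y ≥ 109 MPa; cost ≤ 30 $/kg. Survivors: alloy W, alloy U.
In SI units:
  alloy W: E = 207.3 GPa, ρ = 7830 kg/m³
  alloy U: E = 112.4 GPa, ρ = 8890 kg/m³
  alloy W: M = 26.5 MN·m/kg
  alloy U: M = 12.6 MN·m/kg
Alloy W has the largest M.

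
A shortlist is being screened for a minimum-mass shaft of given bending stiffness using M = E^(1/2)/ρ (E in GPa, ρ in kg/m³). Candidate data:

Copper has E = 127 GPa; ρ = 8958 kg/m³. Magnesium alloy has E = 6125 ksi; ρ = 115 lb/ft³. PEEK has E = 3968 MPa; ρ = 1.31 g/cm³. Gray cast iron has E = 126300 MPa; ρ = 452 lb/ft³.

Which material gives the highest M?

Putting every candidate on a common basis:
  copper: E = 127.0 GPa, ρ = 8958 kg/m³
  magnesium alloy: E = 42.23 GPa, ρ = 1842 kg/m³
  PEEK: E = 3.968 GPa, ρ = 1310 kg/m³
  gray cast iron: E = 126.3 GPa, ρ = 7240 kg/m³
  magnesium alloy: M = 3.53×10⁻³
  gray cast iron: M = 1.55×10⁻³
  PEEK: M = 1.52×10⁻³
  copper: M = 1.26×10⁻³
The maximum is for magnesium alloy.

magnesium alloy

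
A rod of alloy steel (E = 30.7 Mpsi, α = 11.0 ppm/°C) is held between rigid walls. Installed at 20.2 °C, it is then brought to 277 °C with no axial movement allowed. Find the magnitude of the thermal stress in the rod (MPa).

598 MPa

E = 30.7 Mpsi = 211.7 GPa.
ΔT = 256.8 K. Constrained thermal stress σ = E·α·ΔT = 211.7×10³ MPa × 11.0×10⁻⁶ × 256.8 = 598 MPa (compressive).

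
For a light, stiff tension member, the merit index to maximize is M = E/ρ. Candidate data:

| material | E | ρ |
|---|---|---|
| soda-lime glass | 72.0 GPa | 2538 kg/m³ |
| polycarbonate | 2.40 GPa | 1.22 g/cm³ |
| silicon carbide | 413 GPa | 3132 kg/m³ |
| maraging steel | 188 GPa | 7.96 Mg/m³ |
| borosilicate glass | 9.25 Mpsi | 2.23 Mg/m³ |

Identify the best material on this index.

silicon carbide

Normalizing units and computing the index:
  soda-lime glass: E = 72.00 GPa, ρ = 2538 kg/m³
  polycarbonate: E = 2.400 GPa, ρ = 1220 kg/m³
  silicon carbide: E = 413.0 GPa, ρ = 3132 kg/m³
  maraging steel: E = 188.0 GPa, ρ = 7960 kg/m³
  borosilicate glass: E = 63.78 GPa, ρ = 2230 kg/m³
  silicon carbide: M = 132 MN·m/kg
  borosilicate glass: M = 28.6 MN·m/kg
  soda-lime glass: M = 28.4 MN·m/kg
  maraging steel: M = 23.6 MN·m/kg
  polycarbonate: M = 1.97 MN·m/kg
The maximum is for silicon carbide.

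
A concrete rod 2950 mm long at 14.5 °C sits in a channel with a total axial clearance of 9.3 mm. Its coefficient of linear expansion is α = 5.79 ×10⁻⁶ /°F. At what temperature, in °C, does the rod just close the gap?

α = 5.79×10⁻⁶/°F × 9/5 = 10.4×10⁻⁶/K.
α·L₀·ΔT = 9.3 mm ⇒ ΔT = 9.3 / (10.4×10⁻⁶ × 2950.0) = 302.5 K.
T = 14.5 + 302.5 = 317.0 °C.

317 °C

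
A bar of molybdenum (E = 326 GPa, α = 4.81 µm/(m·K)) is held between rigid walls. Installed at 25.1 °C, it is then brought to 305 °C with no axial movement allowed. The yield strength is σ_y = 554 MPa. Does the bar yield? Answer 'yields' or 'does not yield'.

ΔT = 279.9 K. Constrained thermal stress σ = E·α·ΔT = 326.0×10³ MPa × 4.81×10⁻⁶ × 279.9 = 439 MPa (compressive).
Compare to σ_y = 554 MPa: σ < σ_y, so it does not yield.

does not yield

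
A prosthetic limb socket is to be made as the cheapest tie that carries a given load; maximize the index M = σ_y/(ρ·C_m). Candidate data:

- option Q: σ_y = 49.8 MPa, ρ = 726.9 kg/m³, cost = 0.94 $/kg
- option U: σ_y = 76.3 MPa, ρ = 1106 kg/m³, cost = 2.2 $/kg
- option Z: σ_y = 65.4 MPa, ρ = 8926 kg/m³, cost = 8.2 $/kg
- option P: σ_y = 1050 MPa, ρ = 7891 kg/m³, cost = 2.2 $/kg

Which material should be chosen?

Evaluate M for each candidate:
  option Q: M = 72.9 kN·m per $
  option P: M = 60.5 kN·m per $
  option U: M = 31.4 kN·m per $
  option Z: M = 0.894 kN·m per $
Option Q has the largest M.

option Q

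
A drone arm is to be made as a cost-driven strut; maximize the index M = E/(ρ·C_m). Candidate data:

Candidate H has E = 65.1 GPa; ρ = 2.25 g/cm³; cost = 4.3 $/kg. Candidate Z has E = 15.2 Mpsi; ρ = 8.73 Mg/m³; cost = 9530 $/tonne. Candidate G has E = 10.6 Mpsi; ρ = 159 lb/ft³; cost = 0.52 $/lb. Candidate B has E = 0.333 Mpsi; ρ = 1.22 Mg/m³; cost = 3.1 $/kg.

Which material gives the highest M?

candidate G

Convert each candidate to consistent units, then evaluate M:
  candidate H: E = 65.10 GPa, ρ = 2250 kg/m³, cost = 4.300 $/kg
  candidate Z: E = 104.8 GPa, ρ = 8730 kg/m³, cost = 9.530 $/kg
  candidate G: E = 73.08 GPa, ρ = 2547 kg/m³, cost = 1.146 $/kg
  candidate B: E = 2.296 GPa, ρ = 1220 kg/m³, cost = 3.100 $/kg
  candidate G: M = 25.0 MN·m per $
  candidate H: M = 6.73 MN·m per $
  candidate Z: M = 1.26 MN·m per $
  candidate B: M = 0.607 MN·m per $
Candidate G has the largest M.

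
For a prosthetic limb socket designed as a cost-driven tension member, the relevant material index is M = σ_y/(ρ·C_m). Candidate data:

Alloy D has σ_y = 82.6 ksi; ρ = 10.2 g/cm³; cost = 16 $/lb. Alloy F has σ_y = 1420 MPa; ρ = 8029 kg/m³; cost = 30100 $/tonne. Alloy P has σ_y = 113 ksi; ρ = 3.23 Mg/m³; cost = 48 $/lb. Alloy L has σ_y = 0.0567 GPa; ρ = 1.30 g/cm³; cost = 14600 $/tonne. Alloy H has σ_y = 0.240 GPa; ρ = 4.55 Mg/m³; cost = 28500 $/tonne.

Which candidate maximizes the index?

alloy F

After converting to SI:
  alloy D: σ_y = 569.5 MPa, ρ = 10200 kg/m³, cost = 35.27 $/kg
  alloy F: σ_y = 1420 MPa, ρ = 8029 kg/m³, cost = 30.10 $/kg
  alloy P: σ_y = 779.1 MPa, ρ = 3230 kg/m³, cost = 105.8 $/kg
  alloy L: σ_y = 56.70 MPa, ρ = 1300 kg/m³, cost = 14.60 $/kg
  alloy H: σ_y = 240.0 MPa, ρ = 4550 kg/m³, cost = 28.50 $/kg
  alloy F: M = 5.88 kN·m per $
  alloy L: M = 2.99 kN·m per $
  alloy P: M = 2.28 kN·m per $
  alloy H: M = 1.85 kN·m per $
  alloy D: M = 1.58 kN·m per $
Alloy F has the largest M.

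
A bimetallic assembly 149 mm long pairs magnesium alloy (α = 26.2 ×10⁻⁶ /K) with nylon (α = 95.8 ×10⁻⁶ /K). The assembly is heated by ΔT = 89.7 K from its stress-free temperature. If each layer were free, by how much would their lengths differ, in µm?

Δα = |26.2 − 95.8|×10⁻⁶/K = 69.6×10⁻⁶/K.
ΔL_mismatch = Δα·L·ΔT = 69.6×10⁻⁶ × 149.0 mm × 89.7 K = 930 µm.

930 µm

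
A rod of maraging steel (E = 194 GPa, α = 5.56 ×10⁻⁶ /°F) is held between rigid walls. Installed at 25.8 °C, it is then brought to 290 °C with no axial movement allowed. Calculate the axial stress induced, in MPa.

513 MPa

α = 5.56×10⁻⁶/°F × 9/5 = 10.0×10⁻⁶/K.
ΔT = 264.2 K. Constrained thermal stress σ = E·α·ΔT = 194.0×10³ MPa × 10.0×10⁻⁶ × 264.2 = 513 MPa (compressive).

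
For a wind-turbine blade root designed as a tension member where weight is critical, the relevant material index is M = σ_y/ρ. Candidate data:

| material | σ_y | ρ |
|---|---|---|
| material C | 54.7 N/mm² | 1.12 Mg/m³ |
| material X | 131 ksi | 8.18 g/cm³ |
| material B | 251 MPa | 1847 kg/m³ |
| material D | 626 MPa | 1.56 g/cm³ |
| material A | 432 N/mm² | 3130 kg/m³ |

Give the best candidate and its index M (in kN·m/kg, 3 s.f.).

Putting every candidate on a common basis:
  material C: σ_y = 54.70 MPa, ρ = 1120 kg/m³
  material X: σ_y = 903.2 MPa, ρ = 8180 kg/m³
  material B: σ_y = 251.0 MPa, ρ = 1847 kg/m³
  material D: σ_y = 626.0 MPa, ρ = 1560 kg/m³
  material A: σ_y = 432.0 MPa, ρ = 3130 kg/m³
  material D: M = 401 kN·m/kg
  material A: M = 138 kN·m/kg
  material B: M = 136 kN·m/kg
  material X: M = 110 kN·m/kg
  material C: M = 48.8 kN·m/kg
Highest index: material D.

material D, M = 401 kN·m/kg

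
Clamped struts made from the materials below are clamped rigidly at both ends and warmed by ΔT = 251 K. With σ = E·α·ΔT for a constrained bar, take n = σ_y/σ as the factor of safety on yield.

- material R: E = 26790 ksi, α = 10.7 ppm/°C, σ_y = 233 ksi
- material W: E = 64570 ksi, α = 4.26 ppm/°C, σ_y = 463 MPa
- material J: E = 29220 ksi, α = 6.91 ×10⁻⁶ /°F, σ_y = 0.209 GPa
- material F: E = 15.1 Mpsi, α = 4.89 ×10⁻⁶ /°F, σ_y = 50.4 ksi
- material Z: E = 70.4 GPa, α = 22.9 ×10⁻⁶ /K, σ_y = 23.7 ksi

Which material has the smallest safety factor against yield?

Converting E to GPa, α to ×10⁻⁶/K, σ_y to MPa, then σ and n for each:
  material R: E = 184.7, α = 10.7, σ_y = 1606 → σ = 496 MPa, n = 3.24
  material W: E = 445.2, α = 4.26, σ_y = 463.0 → σ = 476 MPa, n = 0.973
  material J: E = 201.5, α = 12.4, σ_y = 209.0 → σ = 629 MPa, n = 0.332
  material F: E = 104.1, α = 8.80, σ_y = 347.5 → σ = 230 MPa, n = 1.51
  material Z: E = 70.40, α = 22.9, σ_y = 163.4 → σ = 405 MPa, n = 0.404
The minimum is material J at n = 0.332.

material J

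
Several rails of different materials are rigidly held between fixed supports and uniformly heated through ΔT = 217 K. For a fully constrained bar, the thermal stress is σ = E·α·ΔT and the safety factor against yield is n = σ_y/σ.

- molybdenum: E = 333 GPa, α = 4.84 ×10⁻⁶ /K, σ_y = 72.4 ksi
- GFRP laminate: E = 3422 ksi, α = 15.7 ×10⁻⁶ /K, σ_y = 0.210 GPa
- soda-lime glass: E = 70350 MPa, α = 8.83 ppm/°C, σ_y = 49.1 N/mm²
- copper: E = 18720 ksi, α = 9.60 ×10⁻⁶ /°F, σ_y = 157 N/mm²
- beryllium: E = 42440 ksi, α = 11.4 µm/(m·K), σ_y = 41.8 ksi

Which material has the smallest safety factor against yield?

copper

In consistent units (E in GPa, α in ×10⁻⁶/K, σ_y in MPa):
  molybdenum: E = 333.0, α = 4.84, σ_y = 499.2 → σ = 350 MPa, n = 1.43
  GFRP laminate: E = 23.59, α = 15.7, σ_y = 210.0 → σ = 80.4 MPa, n = 2.61
  soda-lime glass: E = 70.35, α = 8.83, σ_y = 49.10 → σ = 135 MPa, n = 0.364
  copper: E = 129.1, α = 17.3, σ_y = 157.0 → σ = 484 MPa, n = 0.324
  beryllium: E = 292.6, α = 11.4, σ_y = 288.2 → σ = 724 MPa, n = 0.398
The minimum is copper at n = 0.324.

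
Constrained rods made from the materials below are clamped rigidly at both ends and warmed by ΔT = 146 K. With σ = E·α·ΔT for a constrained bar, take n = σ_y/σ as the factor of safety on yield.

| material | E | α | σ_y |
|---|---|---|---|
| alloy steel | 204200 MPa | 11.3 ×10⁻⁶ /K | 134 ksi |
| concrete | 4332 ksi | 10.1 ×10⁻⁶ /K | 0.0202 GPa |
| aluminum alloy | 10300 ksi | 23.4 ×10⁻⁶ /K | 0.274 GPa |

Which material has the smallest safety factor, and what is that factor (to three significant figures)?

Converting E to GPa, α to ×10⁻⁶/K, σ_y to MPa, then σ and n for each:
  alloy steel: E = 204.2, α = 11.3, σ_y = 923.9 → σ = 337 MPa, n = 2.74
  concrete: E = 29.87, α = 10.1, σ_y = 20.20 → σ = 44.0 MPa, n = 0.459
  aluminum alloy: E = 71.02, α = 23.4, σ_y = 274.0 → σ = 243 MPa, n = 1.13
Smallest n: concrete with n = 0.459.

concrete, n = 0.459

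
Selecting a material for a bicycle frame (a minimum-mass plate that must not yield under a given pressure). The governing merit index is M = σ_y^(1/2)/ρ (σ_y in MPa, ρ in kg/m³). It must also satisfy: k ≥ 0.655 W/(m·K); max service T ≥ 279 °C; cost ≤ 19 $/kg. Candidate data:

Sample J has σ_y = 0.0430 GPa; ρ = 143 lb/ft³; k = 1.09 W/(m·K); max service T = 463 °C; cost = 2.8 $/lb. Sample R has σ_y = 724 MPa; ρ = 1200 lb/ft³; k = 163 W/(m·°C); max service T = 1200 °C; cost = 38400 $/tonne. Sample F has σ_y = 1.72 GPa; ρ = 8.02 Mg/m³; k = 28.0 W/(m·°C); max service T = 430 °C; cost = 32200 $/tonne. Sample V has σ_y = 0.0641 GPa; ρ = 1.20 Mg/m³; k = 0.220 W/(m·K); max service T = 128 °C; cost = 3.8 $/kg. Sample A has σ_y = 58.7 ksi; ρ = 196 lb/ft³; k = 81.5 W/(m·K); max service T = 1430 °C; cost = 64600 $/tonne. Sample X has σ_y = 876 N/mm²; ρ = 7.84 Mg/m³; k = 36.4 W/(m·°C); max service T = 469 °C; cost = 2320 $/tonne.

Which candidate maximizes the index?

sample X

Screen on constraints: k ≥ 0.655 W/(m·K); max service T ≥ 279 °C; cost ≤ 19 $/kg. Survivors: sample J, sample X.
Putting every candidate on a common basis:
  sample J: σ_y = 43.00 MPa, ρ = 2291 kg/m³
  sample X: σ_y = 876.0 MPa, ρ = 7840 kg/m³
  sample X: M = 3.78×10⁻³
  sample J: M = 2.86×10⁻³
Sample X has the largest M.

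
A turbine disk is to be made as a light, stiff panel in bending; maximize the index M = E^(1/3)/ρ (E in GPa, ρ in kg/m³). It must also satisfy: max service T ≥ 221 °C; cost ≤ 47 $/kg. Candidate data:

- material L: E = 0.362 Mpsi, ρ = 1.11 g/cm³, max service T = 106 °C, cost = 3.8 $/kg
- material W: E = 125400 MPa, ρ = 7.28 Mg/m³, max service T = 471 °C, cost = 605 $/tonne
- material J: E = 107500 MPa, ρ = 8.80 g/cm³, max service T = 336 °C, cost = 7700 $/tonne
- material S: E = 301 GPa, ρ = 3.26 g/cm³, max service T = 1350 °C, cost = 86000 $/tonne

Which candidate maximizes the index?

Screen on constraints: max service T ≥ 221 °C; cost ≤ 47 $/kg. Survivors: material W, material J.
Convert each candidate to consistent units, then evaluate M:
  material W: E = 125.4 GPa, ρ = 7280 kg/m³
  material J: E = 107.5 GPa, ρ = 8800 kg/m³
  material W: M = 0.688×10⁻³
  material J: M = 0.540×10⁻³
Material W ranks first.

material W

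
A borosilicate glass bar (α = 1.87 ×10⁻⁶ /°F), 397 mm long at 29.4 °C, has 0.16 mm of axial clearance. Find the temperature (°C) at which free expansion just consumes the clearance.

149 °C

α = 1.87×10⁻⁶/°F × 9/5 = 3.37×10⁻⁶/K.
α·L₀·ΔT = 0.16 mm ⇒ ΔT = 0.16 / (3.37×10⁻⁶ × 397.0) = 119.7 K.
T = 29.4 + 119.7 = 149.1 °C.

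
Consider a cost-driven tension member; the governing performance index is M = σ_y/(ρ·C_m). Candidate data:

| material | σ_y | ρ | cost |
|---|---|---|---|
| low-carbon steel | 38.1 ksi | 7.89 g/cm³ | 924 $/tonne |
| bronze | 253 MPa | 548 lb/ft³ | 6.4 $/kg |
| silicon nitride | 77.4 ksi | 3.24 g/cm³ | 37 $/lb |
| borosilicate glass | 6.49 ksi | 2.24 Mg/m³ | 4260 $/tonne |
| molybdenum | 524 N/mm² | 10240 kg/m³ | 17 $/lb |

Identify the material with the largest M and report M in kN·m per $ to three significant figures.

low-carbon steel, M = 36.0 kN·m per $

After converting to SI:
  low-carbon steel: σ_y = 262.7 MPa, ρ = 7890 kg/m³, cost = 0.9240 $/kg
  bronze: σ_y = 253.0 MPa, ρ = 8778 kg/m³, cost = 6.400 $/kg
  silicon nitride: σ_y = 533.7 MPa, ρ = 3240 kg/m³, cost = 81.57 $/kg
  borosilicate glass: σ_y = 44.75 MPa, ρ = 2240 kg/m³, cost = 4.260 $/kg
  molybdenum: σ_y = 524.0 MPa, ρ = 10240 kg/m³, cost = 37.48 $/kg
  low-carbon steel: M = 36.0 kN·m per $
  borosilicate glass: M = 4.69 kN·m per $
  bronze: M = 4.50 kN·m per $
  silicon nitride: M = 2.02 kN·m per $
  molybdenum: M = 1.37 kN·m per $
Low-carbon steel ranks first.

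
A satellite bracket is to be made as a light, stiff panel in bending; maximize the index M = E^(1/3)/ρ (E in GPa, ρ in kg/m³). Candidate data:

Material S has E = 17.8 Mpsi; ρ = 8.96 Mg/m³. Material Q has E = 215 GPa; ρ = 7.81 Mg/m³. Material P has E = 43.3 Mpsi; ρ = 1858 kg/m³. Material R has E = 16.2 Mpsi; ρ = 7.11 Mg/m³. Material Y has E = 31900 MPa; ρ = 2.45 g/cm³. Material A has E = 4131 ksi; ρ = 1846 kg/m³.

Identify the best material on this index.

After converting to SI:
  material S: E = 122.7 GPa, ρ = 8960 kg/m³
  material Q: E = 215.0 GPa, ρ = 7810 kg/m³
  material P: E = 298.5 GPa, ρ = 1858 kg/m³
  material R: E = 111.7 GPa, ρ = 7110 kg/m³
  material Y: E = 31.90 GPa, ρ = 2450 kg/m³
  material A: E = 28.48 GPa, ρ = 1846 kg/m³
  material P: M = 3.60×10⁻³
  material A: M = 1.65×10⁻³
  material Y: M = 1.29×10⁻³
  material Q: M = 0.767×10⁻³
  material R: M = 0.677×10⁻³
  material S: M = 0.555×10⁻³
The maximum is for material P.

material P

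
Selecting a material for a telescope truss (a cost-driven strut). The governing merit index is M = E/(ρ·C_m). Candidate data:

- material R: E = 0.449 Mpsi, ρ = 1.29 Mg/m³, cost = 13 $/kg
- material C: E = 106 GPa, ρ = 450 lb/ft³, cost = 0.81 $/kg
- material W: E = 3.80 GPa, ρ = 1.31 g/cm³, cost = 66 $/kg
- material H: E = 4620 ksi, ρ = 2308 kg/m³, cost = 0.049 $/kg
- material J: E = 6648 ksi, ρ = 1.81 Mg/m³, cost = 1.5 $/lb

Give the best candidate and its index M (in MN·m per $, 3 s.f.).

In SI units:
  material R: E = 3.096 GPa, ρ = 1290 kg/m³, cost = 13.00 $/kg
  material C: E = 106.0 GPa, ρ = 7208 kg/m³, cost = 0.8100 $/kg
  material W: E = 3.800 GPa, ρ = 1310 kg/m³, cost = 66.00 $/kg
  material H: E = 31.85 GPa, ρ = 2308 kg/m³, cost = 0.04900 $/kg
  material J: E = 45.84 GPa, ρ = 1810 kg/m³, cost = 3.307 $/kg
  material H: M = 282 MN·m per $
  material C: M = 18.2 MN·m per $
  material J: M = 7.66 MN·m per $
  material R: M = 0.185 MN·m per $
  material W: M = 0.0440 MN·m per $
The maximum is for material H.

material H, M = 282 MN·m per $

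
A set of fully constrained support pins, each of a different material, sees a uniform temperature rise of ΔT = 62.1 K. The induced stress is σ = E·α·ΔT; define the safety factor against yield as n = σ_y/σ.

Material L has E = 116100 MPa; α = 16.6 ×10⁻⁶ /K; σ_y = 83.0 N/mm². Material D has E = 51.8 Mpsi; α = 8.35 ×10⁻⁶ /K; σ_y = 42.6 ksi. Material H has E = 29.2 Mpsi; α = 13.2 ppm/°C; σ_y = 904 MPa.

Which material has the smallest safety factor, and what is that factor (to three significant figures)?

material L, n = 0.693

With everything in SI (GPa, ×10⁻⁶/K, MPa):
  material L: E = 116.1, α = 16.6, σ_y = 83.00 → σ = 120 MPa, n = 0.693
  material D: E = 357.1, α = 8.35, σ_y = 293.7 → σ = 185 MPa, n = 1.59
  material H: E = 201.3, α = 13.2, σ_y = 904.0 → σ = 165 MPa, n = 5.48
The minimum is material L at n = 0.693.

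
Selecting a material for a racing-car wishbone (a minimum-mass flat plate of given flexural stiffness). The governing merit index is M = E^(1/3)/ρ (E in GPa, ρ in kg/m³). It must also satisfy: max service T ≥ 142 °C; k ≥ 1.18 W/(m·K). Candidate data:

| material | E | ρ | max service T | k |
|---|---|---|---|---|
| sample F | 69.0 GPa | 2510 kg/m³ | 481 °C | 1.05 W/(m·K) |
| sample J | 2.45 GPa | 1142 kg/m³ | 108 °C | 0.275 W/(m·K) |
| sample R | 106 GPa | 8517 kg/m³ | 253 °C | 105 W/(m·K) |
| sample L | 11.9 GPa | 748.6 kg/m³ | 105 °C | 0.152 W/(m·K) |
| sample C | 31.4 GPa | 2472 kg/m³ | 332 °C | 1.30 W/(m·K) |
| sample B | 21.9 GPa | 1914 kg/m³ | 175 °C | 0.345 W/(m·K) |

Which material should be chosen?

Screen on constraints: max service T ≥ 142 °C; k ≥ 1.18 W/(m·K). Survivors: sample R, sample C.
Evaluate M for each candidate:
  sample C: M = 1.28×10⁻³
  sample R: M = 0.556×10⁻³
Sample C ranks first.

sample C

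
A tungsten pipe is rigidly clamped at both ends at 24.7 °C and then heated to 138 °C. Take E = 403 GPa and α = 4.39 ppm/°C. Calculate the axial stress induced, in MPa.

ΔT = 113.3 K. Constrained thermal stress σ = E·α·ΔT = 403.0×10³ MPa × 4.39×10⁻⁶ × 113.3 = 200 MPa (compressive).

200 MPa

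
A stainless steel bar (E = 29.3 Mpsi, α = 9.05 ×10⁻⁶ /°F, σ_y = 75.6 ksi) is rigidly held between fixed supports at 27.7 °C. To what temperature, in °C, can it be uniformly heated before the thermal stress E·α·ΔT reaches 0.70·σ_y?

139 °C

E = 29.3 Mpsi = 202.0 GPa.
α = 9.05×10⁻⁶/°F × 9/5 = 16.3×10⁻⁶/K.
σ_y = 75.6 ksi = 521.2 MPa.
E·α·ΔT = 364.9 MPa ⇒ ΔT = 364.9 / (202.0×10³ × 16.3×10⁻⁶) = 110.9 K.
T = 27.7 + 110.9 = 138.6 °C.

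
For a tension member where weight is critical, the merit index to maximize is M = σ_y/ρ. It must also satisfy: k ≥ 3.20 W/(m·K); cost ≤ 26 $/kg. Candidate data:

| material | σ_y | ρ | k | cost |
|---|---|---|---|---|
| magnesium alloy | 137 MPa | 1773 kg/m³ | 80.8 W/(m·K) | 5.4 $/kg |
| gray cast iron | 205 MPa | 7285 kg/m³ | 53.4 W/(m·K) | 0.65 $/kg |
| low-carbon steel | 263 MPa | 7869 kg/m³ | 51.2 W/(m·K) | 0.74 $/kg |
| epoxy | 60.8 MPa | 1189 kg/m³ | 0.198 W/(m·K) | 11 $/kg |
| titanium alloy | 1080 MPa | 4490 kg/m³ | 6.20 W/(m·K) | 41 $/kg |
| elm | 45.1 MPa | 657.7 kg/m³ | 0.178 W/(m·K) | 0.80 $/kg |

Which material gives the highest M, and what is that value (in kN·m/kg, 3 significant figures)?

magnesium alloy, M = 77.3 kN·m/kg

Screen on constraints: k ≥ 3.20 W/(m·K); cost ≤ 26 $/kg. Survivors: magnesium alloy, gray cast iron, low-carbon steel.
Computing M directly (units already consistent):
  magnesium alloy: M = 77.3 kN·m/kg
  low-carbon steel: M = 33.4 kN·m/kg
  gray cast iron: M = 28.1 kN·m/kg
Highest index: magnesium alloy.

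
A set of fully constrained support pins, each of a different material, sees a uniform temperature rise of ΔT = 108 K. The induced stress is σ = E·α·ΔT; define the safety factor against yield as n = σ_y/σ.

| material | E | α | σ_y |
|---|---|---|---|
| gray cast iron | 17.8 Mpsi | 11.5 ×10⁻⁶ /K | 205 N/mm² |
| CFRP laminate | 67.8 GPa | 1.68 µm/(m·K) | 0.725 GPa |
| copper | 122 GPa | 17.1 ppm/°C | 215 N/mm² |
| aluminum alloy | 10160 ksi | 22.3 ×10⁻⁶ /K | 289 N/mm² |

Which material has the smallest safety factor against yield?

Converting E to GPa, α to ×10⁻⁶/K, σ_y to MPa, then σ and n for each:
  gray cast iron: E = 122.7, α = 11.5, σ_y = 205.0 → σ = 152 MPa, n = 1.34
  CFRP laminate: E = 67.80, α = 1.68, σ_y = 725.0 → σ = 12.3 MPa, n = 58.9
  copper: E = 122.0, α = 17.1, σ_y = 215.0 → σ = 225 MPa, n = 0.954
  aluminum alloy: E = 70.05, α = 22.3, σ_y = 289.0 → σ = 169 MPa, n = 1.71
Smallest n: copper with n = 0.954.

copper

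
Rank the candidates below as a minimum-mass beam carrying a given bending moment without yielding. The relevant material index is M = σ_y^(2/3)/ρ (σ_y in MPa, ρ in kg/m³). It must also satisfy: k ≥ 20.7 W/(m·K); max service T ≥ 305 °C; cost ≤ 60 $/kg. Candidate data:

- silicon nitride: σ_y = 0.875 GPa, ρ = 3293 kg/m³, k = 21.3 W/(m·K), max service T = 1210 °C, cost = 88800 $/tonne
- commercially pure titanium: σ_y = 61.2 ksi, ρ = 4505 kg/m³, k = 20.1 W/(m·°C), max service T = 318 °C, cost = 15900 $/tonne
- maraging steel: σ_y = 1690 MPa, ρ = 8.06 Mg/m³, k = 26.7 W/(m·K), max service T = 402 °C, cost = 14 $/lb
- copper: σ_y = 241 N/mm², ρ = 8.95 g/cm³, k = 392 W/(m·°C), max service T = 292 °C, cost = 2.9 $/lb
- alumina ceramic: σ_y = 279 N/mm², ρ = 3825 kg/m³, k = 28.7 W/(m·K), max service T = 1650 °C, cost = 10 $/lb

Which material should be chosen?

Screen on constraints: k ≥ 20.7 W/(m·K); max service T ≥ 305 °C; cost ≤ 60 $/kg. Survivors: maraging steel, alumina ceramic.
After converting to SI:
  maraging steel: σ_y = 1690 MPa, ρ = 8060 kg/m³
  alumina ceramic: σ_y = 279.0 MPa, ρ = 3825 kg/m³
  maraging steel: M = 17.6×10⁻³
  alumina ceramic: M = 11.2×10⁻³
The maximum is for maraging steel.

maraging steel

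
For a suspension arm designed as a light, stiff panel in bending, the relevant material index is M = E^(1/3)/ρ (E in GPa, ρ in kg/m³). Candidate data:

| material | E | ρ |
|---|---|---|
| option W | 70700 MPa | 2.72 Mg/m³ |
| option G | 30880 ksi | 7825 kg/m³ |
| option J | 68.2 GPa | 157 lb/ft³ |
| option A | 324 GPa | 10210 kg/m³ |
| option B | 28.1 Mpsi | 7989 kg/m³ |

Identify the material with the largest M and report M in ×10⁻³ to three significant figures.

option J, M = 1.62×10⁻³

Putting every candidate on a common basis:
  option W: E = 70.70 GPa, ρ = 2720 kg/m³
  option G: E = 212.9 GPa, ρ = 7825 kg/m³
  option J: E = 68.20 GPa, ρ = 2515 kg/m³
  option A: E = 324.0 GPa, ρ = 10210 kg/m³
  option B: E = 193.7 GPa, ρ = 7989 kg/m³
  option J: M = 1.62×10⁻³
  option W: M = 1.52×10⁻³
  option G: M = 0.763×10⁻³
  option B: M = 0.724×10⁻³
  option A: M = 0.673×10⁻³
Highest index: option J.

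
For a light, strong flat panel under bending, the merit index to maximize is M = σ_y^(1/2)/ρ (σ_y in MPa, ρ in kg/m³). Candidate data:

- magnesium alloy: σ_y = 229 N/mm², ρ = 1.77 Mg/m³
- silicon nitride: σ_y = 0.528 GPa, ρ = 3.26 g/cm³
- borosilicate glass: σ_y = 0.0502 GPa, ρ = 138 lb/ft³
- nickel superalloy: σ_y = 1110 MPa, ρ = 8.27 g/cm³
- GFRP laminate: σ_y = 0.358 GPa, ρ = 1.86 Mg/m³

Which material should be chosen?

Normalizing units and computing the index:
  magnesium alloy: σ_y = 229.0 MPa, ρ = 1770 kg/m³
  silicon nitride: σ_y = 528.0 MPa, ρ = 3260 kg/m³
  borosilicate glass: σ_y = 50.20 MPa, ρ = 2211 kg/m³
  nickel superalloy: σ_y = 1110 MPa, ρ = 8270 kg/m³
  GFRP laminate: σ_y = 358.0 MPa, ρ = 1860 kg/m³
  GFRP laminate: M = 10.2×10⁻³
  magnesium alloy: M = 8.55×10⁻³
  silicon nitride: M = 7.05×10⁻³
  nickel superalloy: M = 4.03×10⁻³
  borosilicate glass: M = 3.21×10⁻³
The maximum is for GFRP laminate.

GFRP laminate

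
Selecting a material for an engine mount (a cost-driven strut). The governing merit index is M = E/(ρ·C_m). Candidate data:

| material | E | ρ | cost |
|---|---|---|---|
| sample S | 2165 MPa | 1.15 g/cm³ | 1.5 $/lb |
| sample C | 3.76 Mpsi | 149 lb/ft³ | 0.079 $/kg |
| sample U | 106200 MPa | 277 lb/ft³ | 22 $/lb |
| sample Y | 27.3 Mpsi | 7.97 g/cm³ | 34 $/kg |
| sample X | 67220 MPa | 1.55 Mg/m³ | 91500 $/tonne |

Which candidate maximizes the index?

sample C

Normalizing units and computing the index:
  sample S: E = 2.165 GPa, ρ = 1150 kg/m³, cost = 3.307 $/kg
  sample C: E = 25.92 GPa, ρ = 2387 kg/m³, cost = 0.07900 $/kg
  sample U: E = 106.2 GPa, ρ = 4437 kg/m³, cost = 48.50 $/kg
  sample Y: E = 188.2 GPa, ρ = 7970 kg/m³, cost = 34.00 $/kg
  sample X: E = 67.22 GPa, ρ = 1550 kg/m³, cost = 91.50 $/kg
  sample C: M = 137 MN·m per $
  sample Y: M = 0.695 MN·m per $
  sample S: M = 0.569 MN·m per $
  sample U: M = 0.493 MN·m per $
  sample X: M = 0.474 MN·m per $
The maximum is for sample C.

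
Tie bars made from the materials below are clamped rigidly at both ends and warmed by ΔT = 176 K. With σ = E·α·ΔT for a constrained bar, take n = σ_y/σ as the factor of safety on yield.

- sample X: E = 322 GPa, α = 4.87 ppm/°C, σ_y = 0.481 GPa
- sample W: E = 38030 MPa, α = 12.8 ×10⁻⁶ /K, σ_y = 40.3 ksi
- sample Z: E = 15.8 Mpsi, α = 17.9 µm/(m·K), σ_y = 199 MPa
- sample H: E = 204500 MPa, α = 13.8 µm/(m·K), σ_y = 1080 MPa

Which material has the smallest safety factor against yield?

sample Z

Per material, after unit conversion:
  sample X: E = 322.0, α = 4.87, σ_y = 481.0 → σ = 276 MPa, n = 1.74
  sample W: E = 38.03, α = 12.8, σ_y = 277.9 → σ = 85.7 MPa, n = 3.24
  sample Z: E = 108.9, α = 17.9, σ_y = 199.0 → σ = 343 MPa, n = 0.580
  sample H: E = 204.5, α = 13.8, σ_y = 1080 → σ = 497 MPa, n = 2.17
Sample Z has the lowest safety factor, n = 0.580.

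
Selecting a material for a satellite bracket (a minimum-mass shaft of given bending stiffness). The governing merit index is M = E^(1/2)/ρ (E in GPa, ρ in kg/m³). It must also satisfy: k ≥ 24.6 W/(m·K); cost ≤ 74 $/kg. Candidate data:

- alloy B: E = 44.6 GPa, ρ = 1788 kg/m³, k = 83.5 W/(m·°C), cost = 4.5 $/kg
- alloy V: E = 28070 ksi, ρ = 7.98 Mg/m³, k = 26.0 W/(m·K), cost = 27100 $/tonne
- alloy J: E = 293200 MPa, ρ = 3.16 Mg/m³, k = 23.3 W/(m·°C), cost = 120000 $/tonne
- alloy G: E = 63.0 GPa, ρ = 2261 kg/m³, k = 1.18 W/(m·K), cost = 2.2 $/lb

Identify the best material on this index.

Screen on constraints: k ≥ 24.6 W/(m·K); cost ≤ 74 $/kg. Survivors: alloy B, alloy V.
Convert each candidate to consistent units, then evaluate M:
  alloy B: E = 44.60 GPa, ρ = 1788 kg/m³
  alloy V: E = 193.5 GPa, ρ = 7980 kg/m³
  alloy B: M = 3.74×10⁻³
  alloy V: M = 1.74×10⁻³
The maximum is for alloy B.

alloy B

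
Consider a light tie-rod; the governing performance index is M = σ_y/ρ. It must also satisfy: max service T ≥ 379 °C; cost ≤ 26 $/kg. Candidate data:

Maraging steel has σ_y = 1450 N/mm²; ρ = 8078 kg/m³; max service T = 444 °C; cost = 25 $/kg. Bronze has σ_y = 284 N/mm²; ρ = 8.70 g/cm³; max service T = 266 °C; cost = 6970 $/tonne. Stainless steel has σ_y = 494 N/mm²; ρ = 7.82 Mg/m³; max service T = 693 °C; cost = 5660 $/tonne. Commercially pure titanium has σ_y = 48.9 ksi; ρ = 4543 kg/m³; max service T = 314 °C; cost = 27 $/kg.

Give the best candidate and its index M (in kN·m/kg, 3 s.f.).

Screen on constraints: max service T ≥ 379 °C; cost ≤ 26 $/kg. Survivors: maraging steel, stainless steel.
Normalizing units and computing the index:
  maraging steel: σ_y = 1450 MPa, ρ = 8078 kg/m³
  stainless steel: σ_y = 494.0 MPa, ρ = 7820 kg/m³
  maraging steel: M = 179 kN·m/kg
  stainless steel: M = 63.2 kN·m/kg
Highest index: maraging steel.

maraging steel, M = 179 kN·m/kg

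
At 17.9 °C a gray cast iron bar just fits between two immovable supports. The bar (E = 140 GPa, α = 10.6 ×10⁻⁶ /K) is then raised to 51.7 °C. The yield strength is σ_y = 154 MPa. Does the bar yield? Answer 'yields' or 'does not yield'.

ΔT = 33.80 K. Constrained thermal stress σ = E·α·ΔT = 140.0×10³ MPa × 10.6×10⁻⁶ × 33.80 = 50.2 MPa (compressive).
Compare to σ_y = 154 MPa: σ < σ_y, so it does not yield.

does not yield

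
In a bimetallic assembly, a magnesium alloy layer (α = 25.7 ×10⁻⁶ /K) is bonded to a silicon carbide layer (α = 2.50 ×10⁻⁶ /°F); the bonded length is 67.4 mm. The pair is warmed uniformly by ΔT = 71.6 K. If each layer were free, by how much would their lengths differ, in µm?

silicon carbide: α = 2.50×10⁻⁶/°F × 9/5 = 4.50×10⁻⁶/K.
Δα = |25.7 − 4.50|×10⁻⁶/K = 21.2×10⁻⁶/K.
ΔL_mismatch = Δα·L·ΔT = 21.2×10⁻⁶ × 67.4 mm × 71.6 K = 102 µm.

102 µm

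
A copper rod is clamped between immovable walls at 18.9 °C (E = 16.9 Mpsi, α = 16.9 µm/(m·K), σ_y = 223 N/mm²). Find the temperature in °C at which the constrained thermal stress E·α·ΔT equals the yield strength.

E = 16.9 Mpsi = 116.5 GPa.
σ_y = 223 N/mm² = 223.0 MPa.
E·α·ΔT = 223.0 MPa ⇒ ΔT = 223.0 / (116.5×10³ × 16.9×10⁻⁶) = 113.2 K.
T = 18.9 + 113.2 = 132.1 °C.

132 °C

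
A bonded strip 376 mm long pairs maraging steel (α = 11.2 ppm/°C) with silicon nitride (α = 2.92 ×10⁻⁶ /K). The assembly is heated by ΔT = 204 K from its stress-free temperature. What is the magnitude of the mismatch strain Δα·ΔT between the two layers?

1.69×10⁻³

Δα = |11.2 − 2.92|×10⁻⁶/K = 8.28×10⁻⁶/K.
Mismatch strain = Δα·ΔT = 8.28×10⁻⁶ × 204.0 = 1.69×10⁻³.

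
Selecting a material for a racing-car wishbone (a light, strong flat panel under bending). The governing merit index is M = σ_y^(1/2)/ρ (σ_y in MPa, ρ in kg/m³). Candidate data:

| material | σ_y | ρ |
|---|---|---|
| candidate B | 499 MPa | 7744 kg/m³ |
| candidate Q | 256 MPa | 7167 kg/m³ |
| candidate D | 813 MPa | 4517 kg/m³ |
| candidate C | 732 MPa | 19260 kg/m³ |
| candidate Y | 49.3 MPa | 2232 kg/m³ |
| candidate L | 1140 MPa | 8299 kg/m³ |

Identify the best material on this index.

Per-candidate index values:
  candidate D: M = 6.31×10⁻³
  candidate L: M = 4.07×10⁻³
  candidate Y: M = 3.15×10⁻³
  candidate B: M = 2.88×10⁻³
  candidate Q: M = 2.23×10⁻³
  candidate C: M = 1.40×10⁻³
The maximum is for candidate D.

candidate D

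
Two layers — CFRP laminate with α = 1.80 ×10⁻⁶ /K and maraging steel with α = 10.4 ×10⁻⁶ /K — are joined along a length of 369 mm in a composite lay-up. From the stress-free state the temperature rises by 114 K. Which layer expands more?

α(CFRP laminate) = 1.80×10⁻⁶/K vs α(maraging steel) = 10.4×10⁻⁶/K.
Higher α expands more for the same ΔT: maraging steel.

maraging steel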